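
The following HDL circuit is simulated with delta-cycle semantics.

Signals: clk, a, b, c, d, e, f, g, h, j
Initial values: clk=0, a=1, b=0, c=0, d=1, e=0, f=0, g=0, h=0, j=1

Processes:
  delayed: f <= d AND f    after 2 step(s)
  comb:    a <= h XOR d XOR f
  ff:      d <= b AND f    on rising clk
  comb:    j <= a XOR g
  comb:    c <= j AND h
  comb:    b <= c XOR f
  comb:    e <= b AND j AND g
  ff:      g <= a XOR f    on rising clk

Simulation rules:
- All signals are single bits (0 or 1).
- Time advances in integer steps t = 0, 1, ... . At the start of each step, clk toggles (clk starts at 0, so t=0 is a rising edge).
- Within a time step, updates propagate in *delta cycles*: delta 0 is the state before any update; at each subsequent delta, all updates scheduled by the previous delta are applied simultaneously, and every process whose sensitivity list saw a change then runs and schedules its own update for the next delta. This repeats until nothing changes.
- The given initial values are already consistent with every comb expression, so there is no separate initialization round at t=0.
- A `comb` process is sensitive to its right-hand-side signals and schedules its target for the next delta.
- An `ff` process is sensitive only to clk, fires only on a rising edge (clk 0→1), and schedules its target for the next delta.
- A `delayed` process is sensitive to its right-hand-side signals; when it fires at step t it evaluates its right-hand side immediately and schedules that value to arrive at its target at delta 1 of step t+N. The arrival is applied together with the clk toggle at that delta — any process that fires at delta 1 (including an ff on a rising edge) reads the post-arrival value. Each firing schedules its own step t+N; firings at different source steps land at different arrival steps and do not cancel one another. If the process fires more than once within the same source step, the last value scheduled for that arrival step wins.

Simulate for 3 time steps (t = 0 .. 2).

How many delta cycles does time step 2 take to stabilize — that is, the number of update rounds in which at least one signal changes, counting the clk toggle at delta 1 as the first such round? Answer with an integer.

3

t=0 Δ0: f=0 d=1 a=1 h=0 c=0 g=0 j=1 clk=0 b=0 e=0
  Δ1: clk:0→1
  Δ2: d:1→0, g:0→1
  Δ3: a:1→0, j:1→0
  Δ4: j:0→1
  (4Δ to stable)
t=1 Δ0: f=0 d=0 a=0 h=0 c=0 g=1 j=1 clk=1 b=0 e=0
  Δ1: clk:1→0
  (1Δ to stable)
t=2 Δ0: f=0 d=0 a=0 h=0 c=0 g=1 j=1 clk=0 b=0 e=0
  Δ1: clk:0→1
  Δ2: g:1→0
  Δ3: j:1→0
  (3Δ to stable)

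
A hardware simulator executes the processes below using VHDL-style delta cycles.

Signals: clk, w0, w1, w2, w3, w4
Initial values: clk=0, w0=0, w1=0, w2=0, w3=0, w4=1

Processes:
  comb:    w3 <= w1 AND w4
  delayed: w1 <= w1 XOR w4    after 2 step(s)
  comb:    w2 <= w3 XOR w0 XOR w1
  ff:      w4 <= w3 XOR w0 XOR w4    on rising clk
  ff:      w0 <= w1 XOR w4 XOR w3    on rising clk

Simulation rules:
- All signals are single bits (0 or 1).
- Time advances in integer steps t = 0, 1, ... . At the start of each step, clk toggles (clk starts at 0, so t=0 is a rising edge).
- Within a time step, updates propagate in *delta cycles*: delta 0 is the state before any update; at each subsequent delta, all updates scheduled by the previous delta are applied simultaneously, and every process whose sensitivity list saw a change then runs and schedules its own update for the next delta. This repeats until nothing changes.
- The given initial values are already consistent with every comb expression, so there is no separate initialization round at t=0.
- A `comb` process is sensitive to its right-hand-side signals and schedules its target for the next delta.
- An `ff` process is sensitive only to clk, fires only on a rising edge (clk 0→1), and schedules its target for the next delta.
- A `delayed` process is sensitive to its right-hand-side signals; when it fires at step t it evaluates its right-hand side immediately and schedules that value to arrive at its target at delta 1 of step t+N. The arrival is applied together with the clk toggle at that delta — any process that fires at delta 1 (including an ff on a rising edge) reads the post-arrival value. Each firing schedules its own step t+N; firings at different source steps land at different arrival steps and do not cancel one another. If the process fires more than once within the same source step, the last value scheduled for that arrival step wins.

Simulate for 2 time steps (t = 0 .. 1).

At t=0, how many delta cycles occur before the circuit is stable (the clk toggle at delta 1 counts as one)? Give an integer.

3

t0.Δ0 w1=0 w0=0 w3=0 w4=1 w2=0 clk=0
t0.Δ1 w1=0 w0=0 w3=0 w4=1 w2=0 clk=1
t0.Δ2 w1=0 w0=1 w3=0 w4=1 w2=0 clk=1
t0.Δ3 w1=0 w0=1 w3=0 w4=1 w2=1 clk=1
t1.Δ0 w1=0 w0=1 w3=0 w4=1 w2=1 clk=1
t1.Δ1 w1=0 w0=1 w3=0 w4=1 w2=1 clk=0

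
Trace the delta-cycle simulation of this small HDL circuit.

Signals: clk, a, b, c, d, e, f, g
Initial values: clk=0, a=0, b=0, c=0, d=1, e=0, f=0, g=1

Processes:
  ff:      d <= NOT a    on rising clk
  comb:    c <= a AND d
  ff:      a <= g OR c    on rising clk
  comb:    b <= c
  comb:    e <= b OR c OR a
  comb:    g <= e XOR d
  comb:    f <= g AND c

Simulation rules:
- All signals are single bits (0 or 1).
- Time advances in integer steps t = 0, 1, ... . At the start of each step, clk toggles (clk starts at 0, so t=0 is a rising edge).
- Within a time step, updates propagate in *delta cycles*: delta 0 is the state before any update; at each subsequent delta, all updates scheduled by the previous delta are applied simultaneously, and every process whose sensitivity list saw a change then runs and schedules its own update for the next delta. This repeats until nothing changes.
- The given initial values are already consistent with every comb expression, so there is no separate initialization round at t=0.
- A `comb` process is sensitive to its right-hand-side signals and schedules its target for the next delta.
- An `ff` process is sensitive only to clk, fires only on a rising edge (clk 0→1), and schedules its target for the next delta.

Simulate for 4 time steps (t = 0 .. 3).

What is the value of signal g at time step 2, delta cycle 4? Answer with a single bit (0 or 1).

1

[bits: clk,f,b,c,g,e,a,d]
t=0: Δ0=00001001 Δ1=10001001 Δ2=10001011 Δ3=10011111 Δ4=11110111 Δ5=10110111 | 5Δ
t=1: Δ0=10110111 Δ1=00110111 | 1Δ
t=2: Δ0=00110111 Δ1=10110111 Δ2=10110110 Δ3=10101110 Δ4=10001110 | 4Δ
t=3: Δ0=10001110 Δ1=00001110 | 1Δ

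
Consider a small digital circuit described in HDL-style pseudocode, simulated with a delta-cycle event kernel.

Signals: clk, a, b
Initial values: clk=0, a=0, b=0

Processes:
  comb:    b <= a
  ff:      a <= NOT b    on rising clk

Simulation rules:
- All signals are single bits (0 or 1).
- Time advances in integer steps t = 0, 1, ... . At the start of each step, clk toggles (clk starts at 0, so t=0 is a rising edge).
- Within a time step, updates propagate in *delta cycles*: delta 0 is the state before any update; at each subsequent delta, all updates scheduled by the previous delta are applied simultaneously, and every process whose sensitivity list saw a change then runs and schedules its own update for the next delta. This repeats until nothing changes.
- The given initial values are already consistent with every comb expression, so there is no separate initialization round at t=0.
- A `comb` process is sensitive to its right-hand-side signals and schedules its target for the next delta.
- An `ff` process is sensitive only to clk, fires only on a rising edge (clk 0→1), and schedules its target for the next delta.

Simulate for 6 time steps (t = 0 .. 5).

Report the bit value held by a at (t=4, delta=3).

1

t=0 Δ0: a=0 b=0 clk=0
  Δ1: clk:0→1
  Δ2: a:0→1
  Δ3: b:0→1
  (3Δ to stable)
t=1 Δ0: a=1 b=1 clk=1
  Δ1: clk:1→0
  (1Δ to stable)
t=2 Δ0: a=1 b=1 clk=0
  Δ1: clk:0→1
  Δ2: a:1→0
  Δ3: b:1→0
  (3Δ to stable)
t=3 Δ0: a=0 b=0 clk=1
  Δ1: clk:1→0
  (1Δ to stable)
t=4 Δ0: a=0 b=0 clk=0
  Δ1: clk:0→1
  Δ2: a:0→1
  Δ3: b:0→1
  (3Δ to stable)
t=5 Δ0: a=1 b=1 clk=1
  Δ1: clk:1→0
  (1Δ to stable)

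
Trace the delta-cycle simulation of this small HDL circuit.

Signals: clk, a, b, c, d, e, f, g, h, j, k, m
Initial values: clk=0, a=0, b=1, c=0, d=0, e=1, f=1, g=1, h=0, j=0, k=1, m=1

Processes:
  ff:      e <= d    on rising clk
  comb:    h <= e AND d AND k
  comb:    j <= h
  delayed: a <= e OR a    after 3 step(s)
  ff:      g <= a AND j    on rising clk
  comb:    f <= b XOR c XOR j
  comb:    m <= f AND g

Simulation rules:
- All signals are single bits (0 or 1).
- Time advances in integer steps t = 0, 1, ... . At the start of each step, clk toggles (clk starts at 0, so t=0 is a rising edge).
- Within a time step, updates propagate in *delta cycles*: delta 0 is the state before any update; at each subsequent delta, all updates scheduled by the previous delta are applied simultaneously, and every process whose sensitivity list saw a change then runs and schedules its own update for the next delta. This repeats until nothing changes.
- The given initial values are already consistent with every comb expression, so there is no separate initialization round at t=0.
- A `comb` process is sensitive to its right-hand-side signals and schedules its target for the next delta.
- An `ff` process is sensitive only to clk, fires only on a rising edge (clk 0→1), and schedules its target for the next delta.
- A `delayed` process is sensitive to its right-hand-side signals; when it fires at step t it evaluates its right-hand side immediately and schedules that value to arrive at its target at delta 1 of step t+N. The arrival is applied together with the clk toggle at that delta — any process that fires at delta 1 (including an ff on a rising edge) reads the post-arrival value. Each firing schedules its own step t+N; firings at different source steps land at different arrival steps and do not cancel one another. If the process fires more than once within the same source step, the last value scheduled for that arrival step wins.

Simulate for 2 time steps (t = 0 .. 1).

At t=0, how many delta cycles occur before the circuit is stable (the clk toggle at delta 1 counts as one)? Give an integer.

[bits: clk,g,a,b,e,h,m,f,d,j,k,c]
t=0: Δ0=010110110010 Δ1=110110110010 Δ2=100100110010 Δ3=100100010010 | 3Δ
t=1: Δ0=100100010010 Δ1=000100010010 | 1Δ

3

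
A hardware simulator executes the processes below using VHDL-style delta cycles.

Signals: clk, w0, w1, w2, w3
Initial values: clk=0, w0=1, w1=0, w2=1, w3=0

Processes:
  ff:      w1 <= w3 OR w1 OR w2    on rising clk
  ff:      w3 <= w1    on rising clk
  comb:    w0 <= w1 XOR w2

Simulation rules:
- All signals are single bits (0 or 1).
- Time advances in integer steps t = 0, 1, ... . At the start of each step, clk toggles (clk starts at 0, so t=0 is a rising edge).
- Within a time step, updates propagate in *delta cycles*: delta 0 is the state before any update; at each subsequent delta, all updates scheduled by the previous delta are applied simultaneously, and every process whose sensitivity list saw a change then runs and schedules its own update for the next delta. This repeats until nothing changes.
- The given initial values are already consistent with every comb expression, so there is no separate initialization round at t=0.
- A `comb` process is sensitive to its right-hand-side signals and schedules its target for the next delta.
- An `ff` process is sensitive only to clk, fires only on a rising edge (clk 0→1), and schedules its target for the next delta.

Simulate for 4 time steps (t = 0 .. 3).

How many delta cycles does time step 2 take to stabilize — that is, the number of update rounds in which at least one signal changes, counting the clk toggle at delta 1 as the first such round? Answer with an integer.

2

[bits: w2,w3,clk,w1,w0]
t=0: Δ0=10001 Δ1=10101 Δ2=10111 Δ3=10110 | 3Δ
t=1: Δ0=10110 Δ1=10010 | 1Δ
t=2: Δ0=10010 Δ1=10110 Δ2=11110 | 2Δ
t=3: Δ0=11110 Δ1=11010 | 1Δ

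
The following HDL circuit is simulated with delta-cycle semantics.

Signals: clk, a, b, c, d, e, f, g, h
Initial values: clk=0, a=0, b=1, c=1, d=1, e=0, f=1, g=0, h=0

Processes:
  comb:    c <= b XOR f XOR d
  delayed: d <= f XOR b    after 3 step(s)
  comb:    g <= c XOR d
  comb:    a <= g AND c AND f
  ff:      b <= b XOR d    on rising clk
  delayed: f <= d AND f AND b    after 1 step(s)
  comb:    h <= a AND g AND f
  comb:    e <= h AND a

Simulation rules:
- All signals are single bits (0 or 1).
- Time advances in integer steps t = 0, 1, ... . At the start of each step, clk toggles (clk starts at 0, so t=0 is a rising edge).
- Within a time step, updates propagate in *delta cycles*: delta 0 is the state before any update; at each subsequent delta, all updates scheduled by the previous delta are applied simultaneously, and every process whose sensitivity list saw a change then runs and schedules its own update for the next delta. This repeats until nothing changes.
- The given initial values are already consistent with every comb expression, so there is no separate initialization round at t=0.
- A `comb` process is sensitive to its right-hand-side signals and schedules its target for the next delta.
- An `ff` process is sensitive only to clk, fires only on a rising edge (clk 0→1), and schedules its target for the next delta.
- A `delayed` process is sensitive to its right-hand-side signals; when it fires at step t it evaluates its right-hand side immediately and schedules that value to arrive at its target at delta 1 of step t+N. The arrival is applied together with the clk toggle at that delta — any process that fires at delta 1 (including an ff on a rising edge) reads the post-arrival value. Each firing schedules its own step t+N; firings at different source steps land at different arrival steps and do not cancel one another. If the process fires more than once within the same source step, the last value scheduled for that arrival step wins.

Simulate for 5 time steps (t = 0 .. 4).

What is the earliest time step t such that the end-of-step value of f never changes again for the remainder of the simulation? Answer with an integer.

[bits: h,clk,d,b,g,f,e,c,a]
t=0: Δ0=001101010 Δ1=011101010 Δ2=011001010 Δ3=011001000 Δ4=011011000 | 4Δ
t=1: Δ0=011011000 Δ1=001010000 Δ2=001010010 Δ3=001000010 | 3Δ
t=2: Δ0=001000010 Δ1=011000010 Δ2=011100010 Δ3=011100000 Δ4=011110000 | 4Δ
t=3: Δ0=011110000 Δ1=001110000 | 1Δ
t=4: Δ0=001110000 Δ1=010110000 Δ2=010100010 Δ3=010110010 | 3Δ

1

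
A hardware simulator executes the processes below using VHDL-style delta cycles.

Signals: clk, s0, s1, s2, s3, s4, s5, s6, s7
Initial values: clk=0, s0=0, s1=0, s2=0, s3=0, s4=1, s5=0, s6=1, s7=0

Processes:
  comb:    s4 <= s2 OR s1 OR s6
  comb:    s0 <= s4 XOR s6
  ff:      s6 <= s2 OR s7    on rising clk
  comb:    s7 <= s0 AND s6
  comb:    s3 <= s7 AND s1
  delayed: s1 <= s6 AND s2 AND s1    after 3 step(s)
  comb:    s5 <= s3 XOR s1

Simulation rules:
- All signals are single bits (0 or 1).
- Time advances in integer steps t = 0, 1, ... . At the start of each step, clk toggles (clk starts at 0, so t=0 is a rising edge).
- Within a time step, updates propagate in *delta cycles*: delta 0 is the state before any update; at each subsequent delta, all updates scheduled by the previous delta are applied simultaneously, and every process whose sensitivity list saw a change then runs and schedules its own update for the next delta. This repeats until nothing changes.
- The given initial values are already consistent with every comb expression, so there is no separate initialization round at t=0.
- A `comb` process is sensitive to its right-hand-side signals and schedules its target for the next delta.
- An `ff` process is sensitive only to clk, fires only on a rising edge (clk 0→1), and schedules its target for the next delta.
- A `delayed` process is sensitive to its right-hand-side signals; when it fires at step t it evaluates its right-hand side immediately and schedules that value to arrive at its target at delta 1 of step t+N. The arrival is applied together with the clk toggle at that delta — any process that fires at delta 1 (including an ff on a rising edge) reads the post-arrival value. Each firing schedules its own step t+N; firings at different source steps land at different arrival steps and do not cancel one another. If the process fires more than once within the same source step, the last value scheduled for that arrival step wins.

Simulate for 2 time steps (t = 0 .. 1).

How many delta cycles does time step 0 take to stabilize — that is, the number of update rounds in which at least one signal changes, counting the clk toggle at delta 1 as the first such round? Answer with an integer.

4

t=0 Δ0: s6=1 s1=0 s5=0 s7=0 s0=0 s3=0 s2=0 clk=0 s4=1
  Δ1: clk:0→1
  Δ2: s6:1→0
  Δ3: s0:0→1, s4:1→0
  Δ4: s0:1→0
  (4Δ to stable)
t=1 Δ0: s6=0 s1=0 s5=0 s7=0 s0=0 s3=0 s2=0 clk=1 s4=0
  Δ1: clk:1→0
  (1Δ to stable)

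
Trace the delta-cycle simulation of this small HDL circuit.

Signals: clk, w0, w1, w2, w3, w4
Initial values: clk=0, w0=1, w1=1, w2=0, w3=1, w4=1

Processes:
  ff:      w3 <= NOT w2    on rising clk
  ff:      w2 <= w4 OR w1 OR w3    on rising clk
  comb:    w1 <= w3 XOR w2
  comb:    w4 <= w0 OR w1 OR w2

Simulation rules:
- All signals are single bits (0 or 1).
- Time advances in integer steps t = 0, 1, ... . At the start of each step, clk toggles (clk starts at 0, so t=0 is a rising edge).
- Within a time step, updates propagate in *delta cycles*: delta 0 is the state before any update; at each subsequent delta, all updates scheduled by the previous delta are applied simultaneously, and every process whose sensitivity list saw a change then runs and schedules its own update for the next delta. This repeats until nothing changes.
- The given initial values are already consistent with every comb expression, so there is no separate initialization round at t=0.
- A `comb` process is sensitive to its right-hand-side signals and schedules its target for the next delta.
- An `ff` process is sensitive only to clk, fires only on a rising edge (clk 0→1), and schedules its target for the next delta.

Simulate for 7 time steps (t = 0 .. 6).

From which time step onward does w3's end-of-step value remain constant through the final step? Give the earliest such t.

[bits: w1,clk,w4,w0,w3,w2]
t=0: Δ0=101110 Δ1=111110 Δ2=111111 Δ3=011111 | 3Δ
t=1: Δ0=011111 Δ1=001111 | 1Δ
t=2: Δ0=001111 Δ1=011111 Δ2=011101 Δ3=111101 | 3Δ
t=3: Δ0=111101 Δ1=101101 | 1Δ
t=4: Δ0=101101 Δ1=111101 | 1Δ
t=5: Δ0=111101 Δ1=101101 | 1Δ
t=6: Δ0=101101 Δ1=111101 | 1Δ

2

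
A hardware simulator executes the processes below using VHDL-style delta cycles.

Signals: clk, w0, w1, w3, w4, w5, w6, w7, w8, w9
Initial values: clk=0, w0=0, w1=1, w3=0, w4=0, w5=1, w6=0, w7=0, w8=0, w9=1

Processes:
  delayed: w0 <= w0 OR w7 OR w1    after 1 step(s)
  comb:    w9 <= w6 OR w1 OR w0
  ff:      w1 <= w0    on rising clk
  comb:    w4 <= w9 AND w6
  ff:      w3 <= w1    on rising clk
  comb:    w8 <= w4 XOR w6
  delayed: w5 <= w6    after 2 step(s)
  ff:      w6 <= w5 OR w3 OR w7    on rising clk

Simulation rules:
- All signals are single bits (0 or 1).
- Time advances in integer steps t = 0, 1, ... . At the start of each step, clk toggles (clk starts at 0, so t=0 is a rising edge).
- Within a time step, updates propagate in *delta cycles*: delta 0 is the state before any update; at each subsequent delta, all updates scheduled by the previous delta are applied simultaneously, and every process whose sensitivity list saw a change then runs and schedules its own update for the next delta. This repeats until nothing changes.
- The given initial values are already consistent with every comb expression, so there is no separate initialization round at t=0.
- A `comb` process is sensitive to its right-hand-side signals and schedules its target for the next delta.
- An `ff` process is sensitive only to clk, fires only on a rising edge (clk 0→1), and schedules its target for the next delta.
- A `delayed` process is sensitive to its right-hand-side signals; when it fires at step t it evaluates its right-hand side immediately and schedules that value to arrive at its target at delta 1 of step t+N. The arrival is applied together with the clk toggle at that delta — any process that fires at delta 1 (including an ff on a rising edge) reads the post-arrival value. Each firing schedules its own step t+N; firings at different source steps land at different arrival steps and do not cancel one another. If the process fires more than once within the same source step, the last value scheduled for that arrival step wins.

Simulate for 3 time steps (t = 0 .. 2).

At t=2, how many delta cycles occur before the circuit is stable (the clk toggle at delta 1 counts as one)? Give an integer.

2

[bits: w4,w0,w8,w7,w1,w9,w5,w3,clk,w6]
t=0: Δ0=0000111000 Δ1=0000111010 Δ2=0000011111 Δ3=1010011111 Δ4=1000011111 | 4Δ
t=1: Δ0=1000011111 Δ1=1000011101 | 1Δ
t=2: Δ0=1000011101 Δ1=1000011111 Δ2=1000011011 | 2Δ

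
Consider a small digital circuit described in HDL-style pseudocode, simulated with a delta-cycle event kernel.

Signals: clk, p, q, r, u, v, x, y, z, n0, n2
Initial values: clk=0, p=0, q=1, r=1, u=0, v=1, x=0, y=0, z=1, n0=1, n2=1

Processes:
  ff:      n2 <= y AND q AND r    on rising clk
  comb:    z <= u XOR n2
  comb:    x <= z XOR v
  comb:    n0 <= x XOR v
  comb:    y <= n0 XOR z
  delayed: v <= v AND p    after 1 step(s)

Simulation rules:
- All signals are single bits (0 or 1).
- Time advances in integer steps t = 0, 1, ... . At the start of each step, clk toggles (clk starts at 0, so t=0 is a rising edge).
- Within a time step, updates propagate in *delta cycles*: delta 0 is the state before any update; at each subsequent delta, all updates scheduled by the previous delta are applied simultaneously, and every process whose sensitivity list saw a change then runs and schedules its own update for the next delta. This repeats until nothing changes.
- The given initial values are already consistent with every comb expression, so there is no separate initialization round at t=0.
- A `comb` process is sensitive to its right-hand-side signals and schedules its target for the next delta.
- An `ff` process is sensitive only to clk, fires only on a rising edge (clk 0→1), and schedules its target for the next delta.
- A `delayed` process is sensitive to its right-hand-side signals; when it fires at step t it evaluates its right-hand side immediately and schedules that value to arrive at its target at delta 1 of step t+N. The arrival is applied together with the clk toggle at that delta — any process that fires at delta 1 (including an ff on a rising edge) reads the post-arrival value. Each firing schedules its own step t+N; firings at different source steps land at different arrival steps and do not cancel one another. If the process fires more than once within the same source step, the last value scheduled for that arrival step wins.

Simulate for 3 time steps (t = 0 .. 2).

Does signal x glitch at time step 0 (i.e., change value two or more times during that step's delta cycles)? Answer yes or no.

no

[bits: z,n0,u,y,q,v,n2,r,clk,p,x]
t=0: Δ0=11001111000 Δ1=11001111100 Δ2=11001101100 Δ3=01001101100 Δ4=01011101101 Δ5=00011101101 Δ6=00001101101 | 6Δ
t=1: Δ0=00001101101 Δ1=00001101001 | 1Δ
t=2: Δ0=00001101001 Δ1=00001101101 | 1Δ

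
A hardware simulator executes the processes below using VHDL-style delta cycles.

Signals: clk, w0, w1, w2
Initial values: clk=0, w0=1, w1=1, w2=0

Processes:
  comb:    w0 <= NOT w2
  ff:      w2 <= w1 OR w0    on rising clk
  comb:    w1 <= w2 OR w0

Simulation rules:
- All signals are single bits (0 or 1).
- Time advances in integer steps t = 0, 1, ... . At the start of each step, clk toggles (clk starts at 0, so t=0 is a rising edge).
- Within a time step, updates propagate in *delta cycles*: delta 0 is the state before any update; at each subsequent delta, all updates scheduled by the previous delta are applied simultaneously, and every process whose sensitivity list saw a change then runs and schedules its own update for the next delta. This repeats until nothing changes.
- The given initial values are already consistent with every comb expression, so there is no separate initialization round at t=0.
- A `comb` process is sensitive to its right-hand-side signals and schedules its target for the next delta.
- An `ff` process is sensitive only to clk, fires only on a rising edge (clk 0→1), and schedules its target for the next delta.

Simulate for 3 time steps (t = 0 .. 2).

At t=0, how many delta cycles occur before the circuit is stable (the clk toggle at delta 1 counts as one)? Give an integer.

[bits: w2,clk,w1,w0]
t=0: Δ0=0011 Δ1=0111 Δ2=1111 Δ3=1110 | 3Δ
t=1: Δ0=1110 Δ1=1010 | 1Δ
t=2: Δ0=1010 Δ1=1110 | 1Δ

3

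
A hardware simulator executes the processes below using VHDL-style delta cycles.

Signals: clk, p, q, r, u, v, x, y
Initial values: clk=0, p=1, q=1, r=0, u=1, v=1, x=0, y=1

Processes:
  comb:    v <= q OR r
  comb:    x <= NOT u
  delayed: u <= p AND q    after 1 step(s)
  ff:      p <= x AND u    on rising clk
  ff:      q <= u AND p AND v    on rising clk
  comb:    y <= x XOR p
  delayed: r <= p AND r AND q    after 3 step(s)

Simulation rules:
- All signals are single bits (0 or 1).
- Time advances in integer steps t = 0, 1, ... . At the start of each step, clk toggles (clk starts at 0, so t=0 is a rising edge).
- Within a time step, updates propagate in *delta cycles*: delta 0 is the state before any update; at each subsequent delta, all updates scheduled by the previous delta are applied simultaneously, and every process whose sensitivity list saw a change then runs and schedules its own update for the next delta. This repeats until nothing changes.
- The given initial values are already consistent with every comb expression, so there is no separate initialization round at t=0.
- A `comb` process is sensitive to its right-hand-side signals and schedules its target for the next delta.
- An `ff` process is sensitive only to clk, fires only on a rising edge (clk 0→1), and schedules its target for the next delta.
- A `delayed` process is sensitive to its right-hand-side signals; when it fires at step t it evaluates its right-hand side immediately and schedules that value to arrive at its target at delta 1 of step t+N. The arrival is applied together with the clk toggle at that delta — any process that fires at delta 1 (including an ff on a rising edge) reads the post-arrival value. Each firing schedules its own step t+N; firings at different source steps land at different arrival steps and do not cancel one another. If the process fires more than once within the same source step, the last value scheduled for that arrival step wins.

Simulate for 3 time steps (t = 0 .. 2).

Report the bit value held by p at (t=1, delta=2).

t=0 Δ0: p=1 r=0 q=1 clk=0 x=0 u=1 v=1 y=1
  Δ1: clk:0→1
  Δ2: p:1→0
  Δ3: y:1→0
  (3Δ to stable)
t=1 Δ0: p=0 r=0 q=1 clk=1 x=0 u=1 v=1 y=0
  Δ1: clk:1→0, u:1→0
  Δ2: x:0→1
  Δ3: y:0→1
  (3Δ to stable)
t=2 Δ0: p=0 r=0 q=1 clk=0 x=1 u=0 v=1 y=1
  Δ1: clk:0→1
  Δ2: q:1→0
  Δ3: v:1→0
  (3Δ to stable)

0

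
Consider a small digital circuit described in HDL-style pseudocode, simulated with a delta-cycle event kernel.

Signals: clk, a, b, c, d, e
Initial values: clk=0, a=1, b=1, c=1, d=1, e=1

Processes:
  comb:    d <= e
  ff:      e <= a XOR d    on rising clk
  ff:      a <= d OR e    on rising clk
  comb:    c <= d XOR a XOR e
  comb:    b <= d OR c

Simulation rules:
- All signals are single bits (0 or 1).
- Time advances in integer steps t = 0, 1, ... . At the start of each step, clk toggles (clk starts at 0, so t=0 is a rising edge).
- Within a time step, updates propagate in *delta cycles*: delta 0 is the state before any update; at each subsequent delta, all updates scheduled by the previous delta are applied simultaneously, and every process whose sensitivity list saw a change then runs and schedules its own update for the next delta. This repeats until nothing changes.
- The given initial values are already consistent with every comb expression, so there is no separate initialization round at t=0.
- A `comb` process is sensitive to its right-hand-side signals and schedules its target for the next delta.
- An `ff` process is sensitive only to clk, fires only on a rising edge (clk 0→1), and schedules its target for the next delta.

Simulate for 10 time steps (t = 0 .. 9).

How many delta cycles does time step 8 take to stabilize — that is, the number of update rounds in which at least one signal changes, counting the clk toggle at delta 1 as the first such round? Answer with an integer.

[bits: a,clk,c,b,e,d]
t=0: Δ0=101111 Δ1=111111 Δ2=111101 Δ3=110100 Δ4=111000 Δ5=111100 | 5Δ
t=1: Δ0=111100 Δ1=101100 | 1Δ
t=2: Δ0=101100 Δ1=111100 Δ2=011110 Δ3=011111 Δ4=010111 | 4Δ
t=3: Δ0=010111 Δ1=000111 | 1Δ
t=4: Δ0=000111 Δ1=010111 Δ2=110111 Δ3=111111 | 3Δ
t=5: Δ0=111111 Δ1=101111 | 1Δ
t=6: Δ0=101111 Δ1=111111 Δ2=111101 Δ3=110100 Δ4=111000 Δ5=111100 | 5Δ
t=7: Δ0=111100 Δ1=101100 | 1Δ
t=8: Δ0=101100 Δ1=111100 Δ2=011110 Δ3=011111 Δ4=010111 | 4Δ
t=9: Δ0=010111 Δ1=000111 | 1Δ

4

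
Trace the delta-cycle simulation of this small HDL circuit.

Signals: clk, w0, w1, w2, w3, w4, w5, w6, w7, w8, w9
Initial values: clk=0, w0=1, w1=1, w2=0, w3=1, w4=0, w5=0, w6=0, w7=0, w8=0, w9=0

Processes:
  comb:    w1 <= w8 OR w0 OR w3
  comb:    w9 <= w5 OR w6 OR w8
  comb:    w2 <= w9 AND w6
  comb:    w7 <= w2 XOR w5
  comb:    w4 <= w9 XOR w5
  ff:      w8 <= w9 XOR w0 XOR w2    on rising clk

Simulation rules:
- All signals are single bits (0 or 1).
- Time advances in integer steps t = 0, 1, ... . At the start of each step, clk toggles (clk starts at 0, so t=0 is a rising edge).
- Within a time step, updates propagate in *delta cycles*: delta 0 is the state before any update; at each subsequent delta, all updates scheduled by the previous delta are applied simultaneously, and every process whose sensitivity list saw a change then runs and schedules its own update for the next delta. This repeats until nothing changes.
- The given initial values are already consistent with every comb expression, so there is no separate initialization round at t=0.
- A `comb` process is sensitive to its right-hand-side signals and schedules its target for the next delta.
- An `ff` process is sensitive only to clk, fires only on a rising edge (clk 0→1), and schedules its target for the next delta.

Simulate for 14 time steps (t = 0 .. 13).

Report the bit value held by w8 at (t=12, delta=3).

t0.Δ0 w1=1 w0=1 w7=0 w2=0 w9=0 w3=1 w8=0 w5=0 clk=0 w4=0 w6=0
t0.Δ1 w1=1 w0=1 w7=0 w2=0 w9=0 w3=1 w8=0 w5=0 clk=1 w4=0 w6=0
t0.Δ2 w1=1 w0=1 w7=0 w2=0 w9=0 w3=1 w8=1 w5=0 clk=1 w4=0 w6=0
t0.Δ3 w1=1 w0=1 w7=0 w2=0 w9=1 w3=1 w8=1 w5=0 clk=1 w4=0 w6=0
t0.Δ4 w1=1 w0=1 w7=0 w2=0 w9=1 w3=1 w8=1 w5=0 clk=1 w4=1 w6=0
t1.Δ0 w1=1 w0=1 w7=0 w2=0 w9=1 w3=1 w8=1 w5=0 clk=1 w4=1 w6=0
t1.Δ1 w1=1 w0=1 w7=0 w2=0 w9=1 w3=1 w8=1 w5=0 clk=0 w4=1 w6=0
t2.Δ0 w1=1 w0=1 w7=0 w2=0 w9=1 w3=1 w8=1 w5=0 clk=0 w4=1 w6=0
t2.Δ1 w1=1 w0=1 w7=0 w2=0 w9=1 w3=1 w8=1 w5=0 clk=1 w4=1 w6=0
t2.Δ2 w1=1 w0=1 w7=0 w2=0 w9=1 w3=1 w8=0 w5=0 clk=1 w4=1 w6=0
t2.Δ3 w1=1 w0=1 w7=0 w2=0 w9=0 w3=1 w8=0 w5=0 clk=1 w4=1 w6=0
t2.Δ4 w1=1 w0=1 w7=0 w2=0 w9=0 w3=1 w8=0 w5=0 clk=1 w4=0 w6=0
t3.Δ0 w1=1 w0=1 w7=0 w2=0 w9=0 w3=1 w8=0 w5=0 clk=1 w4=0 w6=0
t3.Δ1 w1=1 w0=1 w7=0 w2=0 w9=0 w3=1 w8=0 w5=0 clk=0 w4=0 w6=0
t4.Δ0 w1=1 w0=1 w7=0 w2=0 w9=0 w3=1 w8=0 w5=0 clk=0 w4=0 w6=0
t4.Δ1 w1=1 w0=1 w7=0 w2=0 w9=0 w3=1 w8=0 w5=0 clk=1 w4=0 w6=0
t4.Δ2 w1=1 w0=1 w7=0 w2=0 w9=0 w3=1 w8=1 w5=0 clk=1 w4=0 w6=0
t4.Δ3 w1=1 w0=1 w7=0 w2=0 w9=1 w3=1 w8=1 w5=0 clk=1 w4=0 w6=0
t4.Δ4 w1=1 w0=1 w7=0 w2=0 w9=1 w3=1 w8=1 w5=0 clk=1 w4=1 w6=0
t5.Δ0 w1=1 w0=1 w7=0 w2=0 w9=1 w3=1 w8=1 w5=0 clk=1 w4=1 w6=0
t5.Δ1 w1=1 w0=1 w7=0 w2=0 w9=1 w3=1 w8=1 w5=0 clk=0 w4=1 w6=0
t6.Δ0 w1=1 w0=1 w7=0 w2=0 w9=1 w3=1 w8=1 w5=0 clk=0 w4=1 w6=0
t6.Δ1 w1=1 w0=1 w7=0 w2=0 w9=1 w3=1 w8=1 w5=0 clk=1 w4=1 w6=0
t6.Δ2 w1=1 w0=1 w7=0 w2=0 w9=1 w3=1 w8=0 w5=0 clk=1 w4=1 w6=0
t6.Δ3 w1=1 w0=1 w7=0 w2=0 w9=0 w3=1 w8=0 w5=0 clk=1 w4=1 w6=0
t6.Δ4 w1=1 w0=1 w7=0 w2=0 w9=0 w3=1 w8=0 w5=0 clk=1 w4=0 w6=0
t7.Δ0 w1=1 w0=1 w7=0 w2=0 w9=0 w3=1 w8=0 w5=0 clk=1 w4=0 w6=0
t7.Δ1 w1=1 w0=1 w7=0 w2=0 w9=0 w3=1 w8=0 w5=0 clk=0 w4=0 w6=0
t8.Δ0 w1=1 w0=1 w7=0 w2=0 w9=0 w3=1 w8=0 w5=0 clk=0 w4=0 w6=0
t8.Δ1 w1=1 w0=1 w7=0 w2=0 w9=0 w3=1 w8=0 w5=0 clk=1 w4=0 w6=0
t8.Δ2 w1=1 w0=1 w7=0 w2=0 w9=0 w3=1 w8=1 w5=0 clk=1 w4=0 w6=0
t8.Δ3 w1=1 w0=1 w7=0 w2=0 w9=1 w3=1 w8=1 w5=0 clk=1 w4=0 w6=0
t8.Δ4 w1=1 w0=1 w7=0 w2=0 w9=1 w3=1 w8=1 w5=0 clk=1 w4=1 w6=0
t9.Δ0 w1=1 w0=1 w7=0 w2=0 w9=1 w3=1 w8=1 w5=0 clk=1 w4=1 w6=0
t9.Δ1 w1=1 w0=1 w7=0 w2=0 w9=1 w3=1 w8=1 w5=0 clk=0 w4=1 w6=0
t10.Δ0 w1=1 w0=1 w7=0 w2=0 w9=1 w3=1 w8=1 w5=0 clk=0 w4=1 w6=0
t10.Δ1 w1=1 w0=1 w7=0 w2=0 w9=1 w3=1 w8=1 w5=0 clk=1 w4=1 w6=0
t10.Δ2 w1=1 w0=1 w7=0 w2=0 w9=1 w3=1 w8=0 w5=0 clk=1 w4=1 w6=0
t10.Δ3 w1=1 w0=1 w7=0 w2=0 w9=0 w3=1 w8=0 w5=0 clk=1 w4=1 w6=0
t10.Δ4 w1=1 w0=1 w7=0 w2=0 w9=0 w3=1 w8=0 w5=0 clk=1 w4=0 w6=0
t11.Δ0 w1=1 w0=1 w7=0 w2=0 w9=0 w3=1 w8=0 w5=0 clk=1 w4=0 w6=0
t11.Δ1 w1=1 w0=1 w7=0 w2=0 w9=0 w3=1 w8=0 w5=0 clk=0 w4=0 w6=0
t12.Δ0 w1=1 w0=1 w7=0 w2=0 w9=0 w3=1 w8=0 w5=0 clk=0 w4=0 w6=0
t12.Δ1 w1=1 w0=1 w7=0 w2=0 w9=0 w3=1 w8=0 w5=0 clk=1 w4=0 w6=0
t12.Δ2 w1=1 w0=1 w7=0 w2=0 w9=0 w3=1 w8=1 w5=0 clk=1 w4=0 w6=0
t12.Δ3 w1=1 w0=1 w7=0 w2=0 w9=1 w3=1 w8=1 w5=0 clk=1 w4=0 w6=0
t12.Δ4 w1=1 w0=1 w7=0 w2=0 w9=1 w3=1 w8=1 w5=0 clk=1 w4=1 w6=0
t13.Δ0 w1=1 w0=1 w7=0 w2=0 w9=1 w3=1 w8=1 w5=0 clk=1 w4=1 w6=0
t13.Δ1 w1=1 w0=1 w7=0 w2=0 w9=1 w3=1 w8=1 w5=0 clk=0 w4=1 w6=0

1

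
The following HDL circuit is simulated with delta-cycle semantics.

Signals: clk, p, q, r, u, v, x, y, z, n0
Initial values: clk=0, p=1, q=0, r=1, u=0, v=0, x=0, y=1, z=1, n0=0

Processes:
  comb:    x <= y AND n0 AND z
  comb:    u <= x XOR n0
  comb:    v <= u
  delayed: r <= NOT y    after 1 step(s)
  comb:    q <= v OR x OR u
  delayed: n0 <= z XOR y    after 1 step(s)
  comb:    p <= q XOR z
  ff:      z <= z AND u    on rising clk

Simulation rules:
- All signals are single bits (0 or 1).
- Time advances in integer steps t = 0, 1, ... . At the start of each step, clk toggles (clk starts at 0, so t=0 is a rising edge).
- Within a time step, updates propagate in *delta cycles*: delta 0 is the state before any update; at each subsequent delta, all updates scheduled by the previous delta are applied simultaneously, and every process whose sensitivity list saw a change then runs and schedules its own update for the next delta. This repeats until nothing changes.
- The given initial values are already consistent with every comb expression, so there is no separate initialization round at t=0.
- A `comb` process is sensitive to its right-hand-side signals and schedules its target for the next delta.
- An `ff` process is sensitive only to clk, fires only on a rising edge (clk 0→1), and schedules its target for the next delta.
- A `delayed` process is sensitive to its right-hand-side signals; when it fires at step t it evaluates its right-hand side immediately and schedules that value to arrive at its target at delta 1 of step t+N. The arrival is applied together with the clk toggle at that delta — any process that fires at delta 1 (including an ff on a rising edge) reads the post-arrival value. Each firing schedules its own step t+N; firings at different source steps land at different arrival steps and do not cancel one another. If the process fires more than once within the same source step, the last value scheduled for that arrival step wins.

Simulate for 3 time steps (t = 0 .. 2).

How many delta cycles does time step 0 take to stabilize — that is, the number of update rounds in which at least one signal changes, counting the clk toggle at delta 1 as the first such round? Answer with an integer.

3

t0.Δ0 z=1 n0=0 y=1 x=0 v=0 q=0 p=1 r=1 clk=0 u=0
t0.Δ1 z=1 n0=0 y=1 x=0 v=0 q=0 p=1 r=1 clk=1 u=0
t0.Δ2 z=0 n0=0 y=1 x=0 v=0 q=0 p=1 r=1 clk=1 u=0
t0.Δ3 z=0 n0=0 y=1 x=0 v=0 q=0 p=0 r=1 clk=1 u=0
t1.Δ0 z=0 n0=0 y=1 x=0 v=0 q=0 p=0 r=1 clk=1 u=0
t1.Δ1 z=0 n0=1 y=1 x=0 v=0 q=0 p=0 r=1 clk=0 u=0
t1.Δ2 z=0 n0=1 y=1 x=0 v=0 q=0 p=0 r=1 clk=0 u=1
t1.Δ3 z=0 n0=1 y=1 x=0 v=1 q=1 p=0 r=1 clk=0 u=1
t1.Δ4 z=0 n0=1 y=1 x=0 v=1 q=1 p=1 r=1 clk=0 u=1
t2.Δ0 z=0 n0=1 y=1 x=0 v=1 q=1 p=1 r=1 clk=0 u=1
t2.Δ1 z=0 n0=1 y=1 x=0 v=1 q=1 p=1 r=1 clk=1 u=1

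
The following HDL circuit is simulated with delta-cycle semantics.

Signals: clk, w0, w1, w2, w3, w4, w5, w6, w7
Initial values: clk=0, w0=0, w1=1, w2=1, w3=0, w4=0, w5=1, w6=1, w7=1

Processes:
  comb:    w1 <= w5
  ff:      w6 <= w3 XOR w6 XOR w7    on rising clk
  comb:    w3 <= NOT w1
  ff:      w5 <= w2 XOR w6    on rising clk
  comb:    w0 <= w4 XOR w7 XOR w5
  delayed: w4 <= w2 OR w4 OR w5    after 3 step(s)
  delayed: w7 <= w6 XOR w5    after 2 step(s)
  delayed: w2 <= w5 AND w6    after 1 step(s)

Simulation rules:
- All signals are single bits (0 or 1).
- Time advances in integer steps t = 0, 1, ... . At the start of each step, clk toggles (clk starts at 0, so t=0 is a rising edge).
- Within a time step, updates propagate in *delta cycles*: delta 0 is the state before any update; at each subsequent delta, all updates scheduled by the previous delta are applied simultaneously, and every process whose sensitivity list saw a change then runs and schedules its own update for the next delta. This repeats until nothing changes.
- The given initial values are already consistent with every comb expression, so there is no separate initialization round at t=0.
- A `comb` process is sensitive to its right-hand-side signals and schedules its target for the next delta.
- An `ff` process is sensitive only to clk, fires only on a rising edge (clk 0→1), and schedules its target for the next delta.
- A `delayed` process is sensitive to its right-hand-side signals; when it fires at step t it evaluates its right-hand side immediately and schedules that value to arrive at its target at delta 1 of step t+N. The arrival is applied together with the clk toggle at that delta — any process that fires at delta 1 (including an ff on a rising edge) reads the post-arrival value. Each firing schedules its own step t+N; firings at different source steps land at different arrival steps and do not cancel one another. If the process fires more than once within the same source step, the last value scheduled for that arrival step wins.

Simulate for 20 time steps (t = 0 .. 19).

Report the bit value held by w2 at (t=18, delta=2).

t=0 Δ0: w1=1 w6=1 w0=0 w2=1 w7=1 w4=0 w5=1 clk=0 w3=0
  Δ1: clk:0→1
  Δ2: w6:1→0, w5:1→0
  Δ3: w1:1→0, w0:0→1
  Δ4: w3:0→1
  (4Δ to stable)
t=1 Δ0: w1=0 w6=0 w0=1 w2=1 w7=1 w4=0 w5=0 clk=1 w3=1
  Δ1: w2:1→0, clk:1→0
  (1Δ to stable)
t=2 Δ0: w1=0 w6=0 w0=1 w2=0 w7=1 w4=0 w5=0 clk=0 w3=1
  Δ1: w7:1→0, clk:0→1
  Δ2: w6:0→1, w0:1→0
  (2Δ to stable)
t=3 Δ0: w1=0 w6=1 w0=0 w2=0 w7=0 w4=0 w5=0 clk=1 w3=1
  Δ1: w4:0→1, clk:1→0
  Δ2: w0:0→1
  (2Δ to stable)
t=4 Δ0: w1=0 w6=1 w0=1 w2=0 w7=0 w4=1 w5=0 clk=0 w3=1
  Δ1: w7:0→1, w4:1→0, clk:0→1
  Δ2: w5:0→1
  Δ3: w1:0→1, w0:1→0
  Δ4: w3:1→0
  (4Δ to stable)
t=5 Δ0: w1=1 w6=1 w0=0 w2=0 w7=1 w4=0 w5=1 clk=1 w3=0
  Δ1: w2:0→1, clk:1→0
  (1Δ to stable)
t=6 Δ0: w1=1 w6=1 w0=0 w2=1 w7=1 w4=0 w5=1 clk=0 w3=0
  Δ1: w7:1→0, w4:0→1, clk:0→1
  Δ2: w5:1→0
  Δ3: w1:1→0, w0:0→1
  Δ4: w3:0→1
  (4Δ to stable)
t=7 Δ0: w1=0 w6=1 w0=1 w2=1 w7=0 w4=1 w5=0 clk=1 w3=1
  Δ1: w2:1→0, clk:1→0
  (1Δ to stable)
t=8 Δ0: w1=0 w6=1 w0=1 w2=0 w7=0 w4=1 w5=0 clk=0 w3=1
  Δ1: w7:0→1, clk:0→1
  Δ2: w0:1→0, w5:0→1
  Δ3: w1:0→1, w0:0→1
  Δ4: w3:1→0
  (4Δ to stable)
t=9 Δ0: w1=1 w6=1 w0=1 w2=0 w7=1 w4=1 w5=1 clk=1 w3=0
  Δ1: w2:0→1, clk:1→0
  (1Δ to stable)
t=10 Δ0: w1=1 w6=1 w0=1 w2=1 w7=1 w4=1 w5=1 clk=0 w3=0
  Δ1: w7:1→0, clk:0→1
  Δ2: w0:1→0, w5:1→0
  Δ3: w1:1→0, w0:0→1
  Δ4: w3:0→1
  (4Δ to stable)
t=11 Δ0: w1=0 w6=1 w0=1 w2=1 w7=0 w4=1 w5=0 clk=1 w3=1
  Δ1: w2:1→0, clk:1→0
  (1Δ to stable)
t=12 Δ0: w1=0 w6=1 w0=1 w2=0 w7=0 w4=1 w5=0 clk=0 w3=1
  Δ1: w7:0→1, clk:0→1
  Δ2: w0:1→0, w5:0→1
  Δ3: w1:0→1, w0:0→1
  Δ4: w3:1→0
  (4Δ to stable)
t=13 Δ0: w1=1 w6=1 w0=1 w2=0 w7=1 w4=1 w5=1 clk=1 w3=0
  Δ1: w2:0→1, clk:1→0
  (1Δ to stable)
t=14 Δ0: w1=1 w6=1 w0=1 w2=1 w7=1 w4=1 w5=1 clk=0 w3=0
  Δ1: w7:1→0, clk:0→1
  Δ2: w0:1→0, w5:1→0
  Δ3: w1:1→0, w0:0→1
  Δ4: w3:0→1
  (4Δ to stable)
t=15 Δ0: w1=0 w6=1 w0=1 w2=1 w7=0 w4=1 w5=0 clk=1 w3=1
  Δ1: w2:1→0, clk:1→0
  (1Δ to stable)
t=16 Δ0: w1=0 w6=1 w0=1 w2=0 w7=0 w4=1 w5=0 clk=0 w3=1
  Δ1: w7:0→1, clk:0→1
  Δ2: w0:1→0, w5:0→1
  Δ3: w1:0→1, w0:0→1
  Δ4: w3:1→0
  (4Δ to stable)
t=17 Δ0: w1=1 w6=1 w0=1 w2=0 w7=1 w4=1 w5=1 clk=1 w3=0
  Δ1: w2:0→1, clk:1→0
  (1Δ to stable)
t=18 Δ0: w1=1 w6=1 w0=1 w2=1 w7=1 w4=1 w5=1 clk=0 w3=0
  Δ1: w7:1→0, clk:0→1
  Δ2: w0:1→0, w5:1→0
  Δ3: w1:1→0, w0:0→1
  Δ4: w3:0→1
  (4Δ to stable)
t=19 Δ0: w1=0 w6=1 w0=1 w2=1 w7=0 w4=1 w5=0 clk=1 w3=1
  Δ1: w2:1→0, clk:1→0
  (1Δ to stable)

1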